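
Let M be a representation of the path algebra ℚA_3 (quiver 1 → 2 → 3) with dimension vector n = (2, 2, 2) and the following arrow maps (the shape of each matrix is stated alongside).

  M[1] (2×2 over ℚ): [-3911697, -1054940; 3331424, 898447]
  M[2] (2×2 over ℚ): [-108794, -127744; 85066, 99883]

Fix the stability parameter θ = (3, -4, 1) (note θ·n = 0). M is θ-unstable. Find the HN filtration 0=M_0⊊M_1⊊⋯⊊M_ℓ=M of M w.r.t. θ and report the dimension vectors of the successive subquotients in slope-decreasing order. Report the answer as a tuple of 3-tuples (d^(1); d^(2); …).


Via rank(M_{q-1}∘⋯∘M_p): M ≅ I[1,3]^2.
μ_θ-semistable layers: μ^(1)=1; μ^(2)=-1/2

((0, 0, 2); (2, 2, 0))


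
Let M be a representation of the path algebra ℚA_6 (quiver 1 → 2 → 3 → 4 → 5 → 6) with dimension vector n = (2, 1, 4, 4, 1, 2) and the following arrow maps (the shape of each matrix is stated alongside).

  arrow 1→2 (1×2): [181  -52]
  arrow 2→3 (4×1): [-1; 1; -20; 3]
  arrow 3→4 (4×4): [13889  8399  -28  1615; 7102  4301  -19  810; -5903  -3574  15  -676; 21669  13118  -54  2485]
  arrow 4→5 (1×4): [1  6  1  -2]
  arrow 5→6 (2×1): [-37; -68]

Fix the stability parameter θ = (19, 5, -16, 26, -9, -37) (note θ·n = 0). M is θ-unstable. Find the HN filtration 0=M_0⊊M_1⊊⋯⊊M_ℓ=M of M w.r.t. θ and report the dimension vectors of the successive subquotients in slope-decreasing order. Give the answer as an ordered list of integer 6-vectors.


Barcode: M ≅ I[1,1], I[1,6], I[3,4]^3, I[6,6]. HN layers by μ_θ (5 steps, strictly decreasing):
  μ^(1)=26; μ^(2)=19; μ^(3)=-2; μ^(4)=-16; μ^(5)=-37

((0, 0, 0, 3, 0, 0); (1, 0, 0, 0, 0, 0); (1, 1, 1, 1, 1, 1); (0, 0, 3, 0, 0, 0); (0, 0, 0, 0, 0, 1))


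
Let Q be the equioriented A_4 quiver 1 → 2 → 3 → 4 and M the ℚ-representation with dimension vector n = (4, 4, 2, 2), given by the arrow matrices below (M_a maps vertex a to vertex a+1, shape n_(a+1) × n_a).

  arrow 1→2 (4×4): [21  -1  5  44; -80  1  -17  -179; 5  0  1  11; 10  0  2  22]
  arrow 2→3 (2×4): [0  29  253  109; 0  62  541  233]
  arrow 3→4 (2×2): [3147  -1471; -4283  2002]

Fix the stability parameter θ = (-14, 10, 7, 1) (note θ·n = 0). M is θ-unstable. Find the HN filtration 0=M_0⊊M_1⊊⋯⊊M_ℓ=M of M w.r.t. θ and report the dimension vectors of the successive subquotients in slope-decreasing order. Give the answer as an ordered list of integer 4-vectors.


Barcode: M ≅ I[1,1], I[1,2], I[1,4]^2, I[2,2]. HN layers by μ_θ (3 steps, strictly decreasing):
  μ^(1)=10; μ^(2)=6; μ^(3)=-14

((0, 2, 0, 0); (0, 2, 2, 2); (4, 0, 0, 0))


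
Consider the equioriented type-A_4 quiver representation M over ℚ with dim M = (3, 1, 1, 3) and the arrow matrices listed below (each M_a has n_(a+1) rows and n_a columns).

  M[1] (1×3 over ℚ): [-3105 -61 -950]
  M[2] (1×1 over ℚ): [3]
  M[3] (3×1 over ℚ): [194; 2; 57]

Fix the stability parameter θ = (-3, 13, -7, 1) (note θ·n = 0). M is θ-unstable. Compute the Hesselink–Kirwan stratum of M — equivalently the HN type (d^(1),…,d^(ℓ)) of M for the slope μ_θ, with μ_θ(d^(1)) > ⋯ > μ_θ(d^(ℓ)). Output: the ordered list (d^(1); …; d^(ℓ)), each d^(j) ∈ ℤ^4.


Interval decomposition of M: I[1,1]^2, I[1,4], I[4,4]^2.
HN type (ℓ=3): μ^(1)=7/3; μ^(2)=1; μ^(3)=-3

((0, 1, 1, 1); (0, 0, 0, 2); (3, 0, 0, 0))


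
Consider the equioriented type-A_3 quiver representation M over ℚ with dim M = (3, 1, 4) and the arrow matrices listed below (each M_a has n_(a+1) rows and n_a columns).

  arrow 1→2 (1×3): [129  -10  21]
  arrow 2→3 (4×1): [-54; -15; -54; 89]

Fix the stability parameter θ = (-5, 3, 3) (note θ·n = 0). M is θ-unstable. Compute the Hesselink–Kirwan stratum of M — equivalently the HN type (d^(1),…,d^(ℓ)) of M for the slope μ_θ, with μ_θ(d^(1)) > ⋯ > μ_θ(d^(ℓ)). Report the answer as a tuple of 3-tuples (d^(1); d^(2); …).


Via rank(M_{q-1}∘⋯∘M_p): M ≅ I[1,1]^2, I[1,3], I[3,3]^3.
μ_θ-semistable layers: μ^(1)=3; μ^(2)=-5

((0, 1, 4); (3, 0, 0))


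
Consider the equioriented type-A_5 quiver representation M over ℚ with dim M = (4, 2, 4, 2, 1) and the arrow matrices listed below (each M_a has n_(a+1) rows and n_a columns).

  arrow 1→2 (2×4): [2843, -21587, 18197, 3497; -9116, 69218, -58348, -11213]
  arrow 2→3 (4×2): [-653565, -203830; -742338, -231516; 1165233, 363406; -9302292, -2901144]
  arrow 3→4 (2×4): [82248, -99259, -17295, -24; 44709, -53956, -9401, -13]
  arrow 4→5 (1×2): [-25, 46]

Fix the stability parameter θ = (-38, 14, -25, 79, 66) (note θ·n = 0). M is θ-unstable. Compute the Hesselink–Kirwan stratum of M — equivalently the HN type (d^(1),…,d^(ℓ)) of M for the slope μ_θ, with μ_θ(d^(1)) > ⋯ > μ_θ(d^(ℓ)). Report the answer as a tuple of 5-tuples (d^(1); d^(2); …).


Barcode: M ≅ I[1,1]^2, I[1,2], I[1,5], I[3,3]^2, I[3,4]. HN layers by μ_θ (6 steps, strictly decreasing):
  μ^(1)=79; μ^(2)=145/2; μ^(3)=14; μ^(4)=-11/2; μ^(5)=-25; μ^(6)=-38

((0, 0, 0, 1, 0); (0, 0, 0, 1, 1); (0, 1, 0, 0, 0); (0, 1, 1, 0, 0); (0, 0, 3, 0, 0); (4, 0, 0, 0, 0))


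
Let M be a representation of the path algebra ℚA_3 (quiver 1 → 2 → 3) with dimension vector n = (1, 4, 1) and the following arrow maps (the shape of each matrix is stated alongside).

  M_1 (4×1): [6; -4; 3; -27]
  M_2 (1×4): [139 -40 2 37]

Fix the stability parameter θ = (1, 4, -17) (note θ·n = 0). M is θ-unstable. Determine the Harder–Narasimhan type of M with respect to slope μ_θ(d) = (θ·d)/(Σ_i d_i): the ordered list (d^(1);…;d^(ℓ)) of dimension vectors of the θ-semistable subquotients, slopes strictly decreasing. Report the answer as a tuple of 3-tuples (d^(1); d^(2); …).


Via rank(M_{q-1}∘⋯∘M_p): M ≅ I[1,3], I[2,2]^3.
μ_θ-semistable layers: μ^(1)=4; μ^(2)=-4

((0, 3, 0); (1, 1, 1))


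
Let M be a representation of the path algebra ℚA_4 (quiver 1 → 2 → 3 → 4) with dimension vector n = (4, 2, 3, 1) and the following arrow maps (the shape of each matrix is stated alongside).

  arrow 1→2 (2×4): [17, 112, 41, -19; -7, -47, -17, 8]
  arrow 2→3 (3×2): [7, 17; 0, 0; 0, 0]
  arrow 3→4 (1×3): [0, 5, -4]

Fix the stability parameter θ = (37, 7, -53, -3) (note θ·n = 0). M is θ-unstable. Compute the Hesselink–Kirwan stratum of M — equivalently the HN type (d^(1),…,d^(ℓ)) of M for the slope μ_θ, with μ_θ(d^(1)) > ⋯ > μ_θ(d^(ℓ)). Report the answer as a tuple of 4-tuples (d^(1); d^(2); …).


Interval decomposition of M: I[1,1]^2, I[1,2], I[1,3], I[3,3], I[3,4].
HN type (ℓ=4): μ^(1)=37; μ^(2)=22; μ^(3)=-3; μ^(4)=-53

((2, 0, 0, 0); (1, 1, 0, 0); (1, 1, 1, 1); (0, 0, 2, 0))


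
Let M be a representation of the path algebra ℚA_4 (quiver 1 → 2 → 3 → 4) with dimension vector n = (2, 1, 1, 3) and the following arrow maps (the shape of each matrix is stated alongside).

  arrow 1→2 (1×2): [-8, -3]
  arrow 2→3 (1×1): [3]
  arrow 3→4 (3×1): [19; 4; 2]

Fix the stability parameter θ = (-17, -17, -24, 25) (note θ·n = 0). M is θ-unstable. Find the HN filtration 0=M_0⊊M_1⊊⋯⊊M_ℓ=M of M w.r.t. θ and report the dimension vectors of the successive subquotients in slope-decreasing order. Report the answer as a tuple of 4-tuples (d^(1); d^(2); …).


Barcode: M ≅ I[1,1], I[1,4], I[4,4]^2. HN layers by μ_θ (3 steps, strictly decreasing):
  μ^(1)=25; μ^(2)=-17; μ^(3)=-58/3

((0, 0, 0, 3); (1, 0, 0, 0); (1, 1, 1, 0))


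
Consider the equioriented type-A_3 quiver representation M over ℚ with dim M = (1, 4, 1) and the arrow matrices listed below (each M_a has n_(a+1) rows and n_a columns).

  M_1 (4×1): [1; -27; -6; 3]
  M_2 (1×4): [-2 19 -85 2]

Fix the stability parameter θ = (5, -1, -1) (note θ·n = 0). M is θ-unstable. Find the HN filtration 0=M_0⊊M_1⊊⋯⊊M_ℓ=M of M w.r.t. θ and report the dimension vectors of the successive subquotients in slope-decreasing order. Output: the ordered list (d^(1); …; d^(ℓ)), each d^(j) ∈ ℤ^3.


Via rank(M_{q-1}∘⋯∘M_p): M ≅ I[1,3], I[2,2]^3.
μ_θ-semistable layers: μ^(1)=1; μ^(2)=-1

((1, 1, 1); (0, 3, 0))


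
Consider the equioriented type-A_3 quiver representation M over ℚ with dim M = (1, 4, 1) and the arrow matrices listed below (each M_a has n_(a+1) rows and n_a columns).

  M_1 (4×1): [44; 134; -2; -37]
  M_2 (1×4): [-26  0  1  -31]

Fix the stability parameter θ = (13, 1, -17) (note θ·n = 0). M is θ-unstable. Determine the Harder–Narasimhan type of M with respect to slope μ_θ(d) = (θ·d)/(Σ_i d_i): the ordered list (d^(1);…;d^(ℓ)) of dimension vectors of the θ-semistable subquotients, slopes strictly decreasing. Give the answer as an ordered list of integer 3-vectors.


Interval decomposition of M: I[1,3], I[2,2]^3.
HN type (ℓ=2): μ^(1)=1; μ^(2)=-1

((0, 3, 0); (1, 1, 1))


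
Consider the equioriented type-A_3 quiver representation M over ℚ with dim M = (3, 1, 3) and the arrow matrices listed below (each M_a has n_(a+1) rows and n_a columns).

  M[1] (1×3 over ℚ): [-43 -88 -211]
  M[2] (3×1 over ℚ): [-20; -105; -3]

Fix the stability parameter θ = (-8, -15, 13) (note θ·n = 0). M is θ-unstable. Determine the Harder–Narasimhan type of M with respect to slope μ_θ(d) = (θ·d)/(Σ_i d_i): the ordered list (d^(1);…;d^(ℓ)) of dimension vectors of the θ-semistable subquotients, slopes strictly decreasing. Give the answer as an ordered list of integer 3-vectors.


Interval decomposition of M: I[1,1]^2, I[1,3], I[3,3]^2.
HN type (ℓ=3): μ^(1)=13; μ^(2)=-8; μ^(3)=-23/2

((0, 0, 3); (2, 0, 0); (1, 1, 0))


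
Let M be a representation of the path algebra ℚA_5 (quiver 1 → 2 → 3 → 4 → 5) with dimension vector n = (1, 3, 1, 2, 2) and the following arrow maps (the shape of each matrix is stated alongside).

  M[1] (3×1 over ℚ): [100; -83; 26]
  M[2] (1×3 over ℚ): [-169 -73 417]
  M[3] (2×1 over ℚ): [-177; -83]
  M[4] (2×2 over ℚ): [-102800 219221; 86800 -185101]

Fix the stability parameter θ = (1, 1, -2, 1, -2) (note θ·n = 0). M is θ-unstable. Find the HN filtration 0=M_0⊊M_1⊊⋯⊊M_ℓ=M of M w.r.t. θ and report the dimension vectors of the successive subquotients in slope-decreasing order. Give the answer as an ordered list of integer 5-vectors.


Via rank(M_{q-1}∘⋯∘M_p): M ≅ I[1,5], I[2,2]^2, I[4,4], I[5,5].
μ_θ-semistable layers: μ^(1)=1; μ^(2)=-1/5; μ^(3)=-2

((0, 2, 0, 1, 0); (1, 1, 1, 1, 1); (0, 0, 0, 0, 1))


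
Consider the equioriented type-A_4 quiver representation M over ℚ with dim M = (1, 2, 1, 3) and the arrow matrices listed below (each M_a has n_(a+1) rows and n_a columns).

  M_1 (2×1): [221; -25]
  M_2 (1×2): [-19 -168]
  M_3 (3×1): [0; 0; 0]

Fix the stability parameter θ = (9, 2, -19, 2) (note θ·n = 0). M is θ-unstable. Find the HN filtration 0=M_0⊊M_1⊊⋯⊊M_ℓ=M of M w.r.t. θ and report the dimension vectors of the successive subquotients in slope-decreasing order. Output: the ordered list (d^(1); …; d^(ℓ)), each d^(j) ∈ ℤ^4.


Via rank(M_{q-1}∘⋯∘M_p): M ≅ I[1,3], I[2,2], I[4,4]^3.
μ_θ-semistable layers: μ^(1)=2; μ^(2)=-8/3

((0, 1, 0, 3); (1, 1, 1, 0))


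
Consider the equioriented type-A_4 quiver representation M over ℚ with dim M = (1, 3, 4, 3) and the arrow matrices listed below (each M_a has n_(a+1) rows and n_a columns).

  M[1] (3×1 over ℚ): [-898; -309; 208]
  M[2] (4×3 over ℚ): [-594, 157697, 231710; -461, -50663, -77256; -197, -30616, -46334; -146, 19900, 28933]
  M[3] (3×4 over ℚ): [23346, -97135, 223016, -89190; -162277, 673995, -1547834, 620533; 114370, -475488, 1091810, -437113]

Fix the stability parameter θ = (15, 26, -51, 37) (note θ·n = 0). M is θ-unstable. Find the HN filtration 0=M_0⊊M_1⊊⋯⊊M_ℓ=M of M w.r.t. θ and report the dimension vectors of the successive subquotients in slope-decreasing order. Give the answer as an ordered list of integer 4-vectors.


Via rank(M_{q-1}∘⋯∘M_p): M ≅ I[1,4], I[2,4]^2, I[3,3].
μ_θ-semistable layers: μ^(1)=37; μ^(2)=-10/3; μ^(3)=-25/2; μ^(4)=-51

((0, 0, 0, 3); (1, 1, 1, 0); (0, 2, 2, 0); (0, 0, 1, 0))


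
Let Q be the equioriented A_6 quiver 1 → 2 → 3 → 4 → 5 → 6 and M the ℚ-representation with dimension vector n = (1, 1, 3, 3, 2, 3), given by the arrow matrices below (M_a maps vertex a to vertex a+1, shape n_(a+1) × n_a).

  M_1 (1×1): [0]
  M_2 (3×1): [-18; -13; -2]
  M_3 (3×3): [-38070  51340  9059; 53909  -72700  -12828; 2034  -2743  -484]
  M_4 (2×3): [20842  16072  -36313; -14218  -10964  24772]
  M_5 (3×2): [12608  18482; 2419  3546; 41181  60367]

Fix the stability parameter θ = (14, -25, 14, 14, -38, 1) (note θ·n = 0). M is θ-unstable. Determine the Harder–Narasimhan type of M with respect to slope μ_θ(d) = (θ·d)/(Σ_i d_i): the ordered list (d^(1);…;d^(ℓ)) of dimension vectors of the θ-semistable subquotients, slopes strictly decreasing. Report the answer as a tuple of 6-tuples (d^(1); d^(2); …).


Barcode: M ≅ I[1,1], I[2,6], I[3,4], I[3,6], I[6,6]. HN layers by μ_θ (4 steps, strictly decreasing):
  μ^(1)=14; μ^(2)=1; μ^(3)=-10/3; μ^(4)=-25

((1, 0, 1, 1, 0, 0); (0, 0, 0, 0, 0, 3); (0, 0, 2, 2, 2, 0); (0, 1, 0, 0, 0, 0))


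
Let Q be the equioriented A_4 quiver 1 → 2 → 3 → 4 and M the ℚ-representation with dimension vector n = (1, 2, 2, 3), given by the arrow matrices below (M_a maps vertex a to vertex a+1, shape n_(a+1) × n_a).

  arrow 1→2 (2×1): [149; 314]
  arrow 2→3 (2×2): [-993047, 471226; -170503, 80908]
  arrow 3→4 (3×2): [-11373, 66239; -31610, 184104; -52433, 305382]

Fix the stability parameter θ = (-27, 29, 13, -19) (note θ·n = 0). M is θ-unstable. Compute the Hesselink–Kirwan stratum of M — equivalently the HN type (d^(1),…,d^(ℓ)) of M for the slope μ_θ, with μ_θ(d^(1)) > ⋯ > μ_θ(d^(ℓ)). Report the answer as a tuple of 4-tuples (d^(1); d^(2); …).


Interval decomposition of M: I[1,4], I[2,4], I[4,4].
HN type (ℓ=3): μ^(1)=23/3; μ^(2)=-19; μ^(3)=-27

((0, 2, 2, 2); (0, 0, 0, 1); (1, 0, 0, 0))


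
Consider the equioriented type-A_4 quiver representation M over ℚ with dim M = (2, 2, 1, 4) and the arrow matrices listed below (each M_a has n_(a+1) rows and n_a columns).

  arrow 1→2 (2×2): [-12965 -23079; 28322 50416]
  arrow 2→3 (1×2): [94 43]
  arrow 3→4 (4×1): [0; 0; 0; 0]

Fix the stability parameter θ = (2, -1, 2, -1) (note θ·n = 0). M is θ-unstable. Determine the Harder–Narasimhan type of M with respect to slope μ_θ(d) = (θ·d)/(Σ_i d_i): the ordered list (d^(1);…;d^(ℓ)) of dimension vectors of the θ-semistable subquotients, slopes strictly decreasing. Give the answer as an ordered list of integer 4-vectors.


Barcode: M ≅ I[1,2], I[1,3], I[4,4]^4. HN layers by μ_θ (3 steps, strictly decreasing):
  μ^(1)=2; μ^(2)=1/2; μ^(3)=-1

((0, 0, 1, 0); (2, 2, 0, 0); (0, 0, 0, 4))


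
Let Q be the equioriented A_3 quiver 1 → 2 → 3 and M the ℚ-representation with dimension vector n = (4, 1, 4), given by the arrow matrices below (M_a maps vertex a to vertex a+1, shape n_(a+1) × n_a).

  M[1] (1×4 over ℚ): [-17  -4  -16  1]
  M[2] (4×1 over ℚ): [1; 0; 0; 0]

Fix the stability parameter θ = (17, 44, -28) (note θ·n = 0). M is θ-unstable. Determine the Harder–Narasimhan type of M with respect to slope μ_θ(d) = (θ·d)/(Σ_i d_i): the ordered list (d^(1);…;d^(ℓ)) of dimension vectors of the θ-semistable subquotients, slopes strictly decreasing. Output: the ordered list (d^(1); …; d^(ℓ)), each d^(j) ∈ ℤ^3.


Barcode: M ≅ I[1,1]^3, I[1,3], I[3,3]^3. HN layers by μ_θ (3 steps, strictly decreasing):
  μ^(1)=17; μ^(2)=11; μ^(3)=-28

((3, 0, 0); (1, 1, 1); (0, 0, 3))


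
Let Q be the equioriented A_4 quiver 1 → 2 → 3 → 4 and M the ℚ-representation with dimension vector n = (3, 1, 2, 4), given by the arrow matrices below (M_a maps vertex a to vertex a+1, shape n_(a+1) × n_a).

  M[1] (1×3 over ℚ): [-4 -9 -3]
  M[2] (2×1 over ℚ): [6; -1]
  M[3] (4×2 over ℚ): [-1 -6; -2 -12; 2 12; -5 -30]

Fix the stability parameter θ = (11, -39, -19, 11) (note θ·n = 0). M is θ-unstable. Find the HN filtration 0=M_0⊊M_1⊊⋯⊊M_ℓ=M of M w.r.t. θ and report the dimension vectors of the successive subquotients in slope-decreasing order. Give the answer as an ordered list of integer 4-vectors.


Via rank(M_{q-1}∘⋯∘M_p): M ≅ I[1,1]^2, I[1,3], I[3,4], I[4,4]^3.
μ_θ-semistable layers: μ^(1)=11; μ^(2)=-47/3; μ^(3)=-19

((2, 0, 0, 4); (1, 1, 1, 0); (0, 0, 1, 0))


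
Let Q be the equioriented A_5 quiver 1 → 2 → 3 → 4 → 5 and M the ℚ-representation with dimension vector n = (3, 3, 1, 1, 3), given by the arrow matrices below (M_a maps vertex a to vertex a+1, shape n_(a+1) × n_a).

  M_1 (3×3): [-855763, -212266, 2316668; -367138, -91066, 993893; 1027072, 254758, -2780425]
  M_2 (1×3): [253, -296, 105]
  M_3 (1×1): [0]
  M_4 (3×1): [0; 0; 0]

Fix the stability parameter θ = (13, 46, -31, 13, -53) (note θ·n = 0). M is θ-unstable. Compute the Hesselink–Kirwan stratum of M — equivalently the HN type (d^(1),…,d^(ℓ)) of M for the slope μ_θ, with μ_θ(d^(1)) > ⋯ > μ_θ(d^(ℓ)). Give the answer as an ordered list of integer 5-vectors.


Via rank(M_{q-1}∘⋯∘M_p): M ≅ I[1,1], I[1,2], I[1,3], I[2,2], I[4,4], I[5,5]^3.
μ_θ-semistable layers: μ^(1)=46; μ^(2)=13; μ^(3)=28/3; μ^(4)=-53

((0, 2, 0, 0, 0); (2, 0, 0, 1, 0); (1, 1, 1, 0, 0); (0, 0, 0, 0, 3))


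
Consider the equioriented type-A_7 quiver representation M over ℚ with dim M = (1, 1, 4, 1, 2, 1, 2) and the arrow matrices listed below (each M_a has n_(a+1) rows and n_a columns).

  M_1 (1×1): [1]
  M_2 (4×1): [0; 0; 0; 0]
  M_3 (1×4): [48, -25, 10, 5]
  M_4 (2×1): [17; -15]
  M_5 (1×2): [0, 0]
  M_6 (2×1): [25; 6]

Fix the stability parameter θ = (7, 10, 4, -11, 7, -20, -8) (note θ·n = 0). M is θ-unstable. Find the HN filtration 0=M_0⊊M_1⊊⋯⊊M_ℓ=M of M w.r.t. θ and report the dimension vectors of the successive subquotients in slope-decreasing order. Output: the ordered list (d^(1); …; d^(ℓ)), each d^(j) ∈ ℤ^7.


Via rank(M_{q-1}∘⋯∘M_p): M ≅ I[1,2], I[3,3]^3, I[3,5], I[5,5], I[6,7], I[7,7].
μ_θ-semistable layers: μ^(1)=10; μ^(2)=7; μ^(3)=4; μ^(4)=-7/2; μ^(5)=-8; μ^(6)=-20

((0, 1, 0, 0, 0, 0, 0); (1, 0, 0, 0, 2, 0, 0); (0, 0, 3, 0, 0, 0, 0); (0, 0, 1, 1, 0, 0, 0); (0, 0, 0, 0, 0, 0, 2); (0, 0, 0, 0, 0, 1, 0))


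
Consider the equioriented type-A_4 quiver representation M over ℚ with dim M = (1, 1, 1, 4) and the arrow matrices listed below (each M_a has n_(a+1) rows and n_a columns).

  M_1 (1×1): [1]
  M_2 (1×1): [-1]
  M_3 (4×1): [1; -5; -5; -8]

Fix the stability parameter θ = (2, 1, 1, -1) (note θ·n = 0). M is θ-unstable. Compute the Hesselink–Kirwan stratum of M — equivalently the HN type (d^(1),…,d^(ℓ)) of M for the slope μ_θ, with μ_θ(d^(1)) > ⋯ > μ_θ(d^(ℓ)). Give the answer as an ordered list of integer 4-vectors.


Interval decomposition of M: I[1,4], I[4,4]^3.
HN type (ℓ=2): μ^(1)=3/4; μ^(2)=-1

((1, 1, 1, 1); (0, 0, 0, 3))


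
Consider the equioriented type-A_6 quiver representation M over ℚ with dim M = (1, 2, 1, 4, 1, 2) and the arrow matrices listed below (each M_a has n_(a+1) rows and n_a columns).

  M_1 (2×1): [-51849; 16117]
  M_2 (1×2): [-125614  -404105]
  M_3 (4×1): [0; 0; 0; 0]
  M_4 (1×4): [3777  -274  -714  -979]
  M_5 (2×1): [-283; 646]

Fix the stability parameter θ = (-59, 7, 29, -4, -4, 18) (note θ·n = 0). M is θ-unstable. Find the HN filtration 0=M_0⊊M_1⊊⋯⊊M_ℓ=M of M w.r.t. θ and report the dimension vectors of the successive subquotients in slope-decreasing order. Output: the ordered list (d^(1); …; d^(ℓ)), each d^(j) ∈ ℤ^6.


Barcode: M ≅ I[1,3], I[2,2], I[4,4]^3, I[4,6], I[6,6]. HN layers by μ_θ (5 steps, strictly decreasing):
  μ^(1)=29; μ^(2)=18; μ^(3)=7; μ^(4)=-4; μ^(5)=-59

((0, 0, 1, 0, 0, 0); (0, 0, 0, 0, 0, 2); (0, 2, 0, 0, 0, 0); (0, 0, 0, 4, 1, 0); (1, 0, 0, 0, 0, 0))


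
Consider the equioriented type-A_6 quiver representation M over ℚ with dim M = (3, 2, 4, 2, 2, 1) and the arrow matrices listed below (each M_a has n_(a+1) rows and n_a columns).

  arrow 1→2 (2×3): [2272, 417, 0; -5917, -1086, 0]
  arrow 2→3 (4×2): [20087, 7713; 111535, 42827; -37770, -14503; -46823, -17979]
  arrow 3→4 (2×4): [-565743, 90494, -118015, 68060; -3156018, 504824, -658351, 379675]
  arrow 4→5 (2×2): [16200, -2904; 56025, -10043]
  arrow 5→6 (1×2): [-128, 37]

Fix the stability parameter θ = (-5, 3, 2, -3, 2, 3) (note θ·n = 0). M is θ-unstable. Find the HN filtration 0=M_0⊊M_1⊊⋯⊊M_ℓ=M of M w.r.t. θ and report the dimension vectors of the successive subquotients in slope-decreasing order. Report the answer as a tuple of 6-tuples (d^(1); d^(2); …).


Barcode: M ≅ I[1,1], I[1,4], I[1,6], I[3,3]^2, I[5,5]. HN layers by μ_θ (4 steps, strictly decreasing):
  μ^(1)=3; μ^(2)=2; μ^(3)=2/3; μ^(4)=-5

((0, 0, 0, 0, 0, 1); (0, 0, 2, 0, 2, 0); (0, 2, 2, 2, 0, 0); (3, 0, 0, 0, 0, 0))


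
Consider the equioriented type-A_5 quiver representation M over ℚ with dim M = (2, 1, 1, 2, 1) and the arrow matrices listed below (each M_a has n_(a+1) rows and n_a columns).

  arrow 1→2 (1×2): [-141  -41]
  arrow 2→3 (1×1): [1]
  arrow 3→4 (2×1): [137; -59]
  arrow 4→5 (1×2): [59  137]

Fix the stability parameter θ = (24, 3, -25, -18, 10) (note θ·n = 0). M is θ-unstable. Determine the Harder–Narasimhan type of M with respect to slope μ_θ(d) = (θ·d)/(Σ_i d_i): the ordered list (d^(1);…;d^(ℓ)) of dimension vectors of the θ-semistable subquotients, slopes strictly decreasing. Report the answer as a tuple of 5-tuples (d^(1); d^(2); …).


Barcode: M ≅ I[1,1], I[1,4], I[4,5]. HN layers by μ_θ (4 steps, strictly decreasing):
  μ^(1)=24; μ^(2)=10; μ^(3)=-4; μ^(4)=-18

((1, 0, 0, 0, 0); (0, 0, 0, 0, 1); (1, 1, 1, 1, 0); (0, 0, 0, 1, 0))


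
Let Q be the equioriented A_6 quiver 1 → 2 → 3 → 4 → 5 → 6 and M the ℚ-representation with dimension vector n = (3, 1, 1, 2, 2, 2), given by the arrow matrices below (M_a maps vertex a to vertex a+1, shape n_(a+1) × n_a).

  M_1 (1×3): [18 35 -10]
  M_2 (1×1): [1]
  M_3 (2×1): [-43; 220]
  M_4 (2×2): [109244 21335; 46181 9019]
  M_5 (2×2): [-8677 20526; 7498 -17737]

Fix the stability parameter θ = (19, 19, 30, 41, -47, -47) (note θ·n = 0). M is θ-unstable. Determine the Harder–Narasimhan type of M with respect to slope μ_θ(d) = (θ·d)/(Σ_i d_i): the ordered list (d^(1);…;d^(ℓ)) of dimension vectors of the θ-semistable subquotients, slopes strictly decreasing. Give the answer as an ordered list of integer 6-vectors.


Interval decomposition of M: I[1,1]^2, I[1,6], I[4,6].
HN type (ℓ=3): μ^(1)=19; μ^(2)=5/2; μ^(3)=-53/3

((2, 0, 0, 0, 0, 0); (1, 1, 1, 1, 1, 1); (0, 0, 0, 1, 1, 1))


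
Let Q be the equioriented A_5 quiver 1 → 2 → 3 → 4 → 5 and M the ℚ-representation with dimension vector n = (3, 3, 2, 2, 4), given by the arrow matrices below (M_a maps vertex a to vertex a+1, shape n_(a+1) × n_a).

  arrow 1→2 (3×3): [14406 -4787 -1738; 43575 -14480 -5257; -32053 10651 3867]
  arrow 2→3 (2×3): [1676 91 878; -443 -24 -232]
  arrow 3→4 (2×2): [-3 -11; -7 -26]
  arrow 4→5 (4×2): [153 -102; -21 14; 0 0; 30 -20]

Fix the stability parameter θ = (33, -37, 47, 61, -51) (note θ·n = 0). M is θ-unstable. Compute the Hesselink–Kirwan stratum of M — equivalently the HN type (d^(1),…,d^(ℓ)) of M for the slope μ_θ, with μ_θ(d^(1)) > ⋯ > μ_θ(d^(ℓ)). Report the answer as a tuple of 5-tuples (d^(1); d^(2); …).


Interval decomposition of M: I[1,1], I[1,4], I[1,5], I[2,2], I[5,5]^3.
HN type (ℓ=7): μ^(1)=61; μ^(2)=47; μ^(3)=33; μ^(4)=19; μ^(5)=-2; μ^(6)=-37; μ^(7)=-51

((0, 0, 0, 1, 0); (0, 0, 1, 0, 0); (1, 0, 0, 0, 0); (0, 0, 1, 1, 1); (2, 2, 0, 0, 0); (0, 1, 0, 0, 0); (0, 0, 0, 0, 3))


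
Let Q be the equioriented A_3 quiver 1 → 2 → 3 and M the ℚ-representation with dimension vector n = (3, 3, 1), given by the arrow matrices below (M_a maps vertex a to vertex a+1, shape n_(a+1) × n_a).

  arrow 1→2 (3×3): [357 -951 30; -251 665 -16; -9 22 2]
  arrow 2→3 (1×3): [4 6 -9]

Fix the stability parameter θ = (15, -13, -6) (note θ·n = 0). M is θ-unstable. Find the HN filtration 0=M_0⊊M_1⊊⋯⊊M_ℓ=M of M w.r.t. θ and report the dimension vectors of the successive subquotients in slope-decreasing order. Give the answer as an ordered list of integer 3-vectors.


Via rank(M_{q-1}∘⋯∘M_p): M ≅ I[1,2]^2, I[1,3].
μ_θ-semistable layers: μ^(1)=1; μ^(2)=-4/3

((2, 2, 0); (1, 1, 1))


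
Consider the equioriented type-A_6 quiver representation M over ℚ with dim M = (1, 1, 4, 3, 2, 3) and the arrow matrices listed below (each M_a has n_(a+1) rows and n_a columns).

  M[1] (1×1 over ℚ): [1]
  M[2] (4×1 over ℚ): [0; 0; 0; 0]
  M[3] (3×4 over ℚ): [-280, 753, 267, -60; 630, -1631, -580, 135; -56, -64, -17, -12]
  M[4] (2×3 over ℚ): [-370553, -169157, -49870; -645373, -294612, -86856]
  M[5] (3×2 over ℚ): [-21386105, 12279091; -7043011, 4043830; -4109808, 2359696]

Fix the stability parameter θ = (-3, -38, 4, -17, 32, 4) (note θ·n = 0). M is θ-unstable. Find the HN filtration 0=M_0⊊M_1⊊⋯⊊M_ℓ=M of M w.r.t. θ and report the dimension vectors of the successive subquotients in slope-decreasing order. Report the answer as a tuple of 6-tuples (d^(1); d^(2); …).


Interval decomposition of M: I[1,2], I[3,3], I[3,4], I[3,6]^2, I[6,6].
HN type (ℓ=4): μ^(1)=18; μ^(2)=4; μ^(3)=-13/2; μ^(4)=-41/2

((0, 0, 0, 0, 2, 2); (0, 0, 1, 0, 0, 1); (0, 0, 3, 3, 0, 0); (1, 1, 0, 0, 0, 0))


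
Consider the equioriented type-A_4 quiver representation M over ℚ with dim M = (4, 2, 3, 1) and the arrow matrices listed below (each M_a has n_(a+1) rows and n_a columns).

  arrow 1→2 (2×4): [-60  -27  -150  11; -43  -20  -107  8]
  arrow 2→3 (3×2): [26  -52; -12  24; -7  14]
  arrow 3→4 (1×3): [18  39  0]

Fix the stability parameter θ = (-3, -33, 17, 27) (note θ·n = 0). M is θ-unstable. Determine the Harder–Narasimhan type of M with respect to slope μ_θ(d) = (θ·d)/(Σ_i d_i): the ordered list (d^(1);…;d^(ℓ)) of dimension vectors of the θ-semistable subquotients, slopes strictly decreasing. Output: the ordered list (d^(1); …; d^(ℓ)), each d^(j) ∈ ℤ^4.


Via rank(M_{q-1}∘⋯∘M_p): M ≅ I[1,1]^2, I[1,2], I[1,3], I[3,3], I[3,4].
μ_θ-semistable layers: μ^(1)=27; μ^(2)=17; μ^(3)=-3; μ^(4)=-18

((0, 0, 0, 1); (0, 0, 3, 0); (2, 0, 0, 0); (2, 2, 0, 0))


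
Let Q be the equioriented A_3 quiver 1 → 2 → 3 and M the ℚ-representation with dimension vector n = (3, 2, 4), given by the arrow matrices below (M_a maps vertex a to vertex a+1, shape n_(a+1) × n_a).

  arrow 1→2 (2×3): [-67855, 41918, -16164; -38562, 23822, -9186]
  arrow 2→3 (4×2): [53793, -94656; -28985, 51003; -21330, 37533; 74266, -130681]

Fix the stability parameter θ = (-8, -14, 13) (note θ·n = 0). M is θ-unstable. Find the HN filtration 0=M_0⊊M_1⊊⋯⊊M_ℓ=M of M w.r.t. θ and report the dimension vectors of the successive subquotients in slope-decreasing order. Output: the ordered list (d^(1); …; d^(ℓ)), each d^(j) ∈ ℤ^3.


Interval decomposition of M: I[1,1], I[1,3]^2, I[3,3]^2.
HN type (ℓ=3): μ^(1)=13; μ^(2)=-8; μ^(3)=-11

((0, 0, 4); (1, 0, 0); (2, 2, 0))


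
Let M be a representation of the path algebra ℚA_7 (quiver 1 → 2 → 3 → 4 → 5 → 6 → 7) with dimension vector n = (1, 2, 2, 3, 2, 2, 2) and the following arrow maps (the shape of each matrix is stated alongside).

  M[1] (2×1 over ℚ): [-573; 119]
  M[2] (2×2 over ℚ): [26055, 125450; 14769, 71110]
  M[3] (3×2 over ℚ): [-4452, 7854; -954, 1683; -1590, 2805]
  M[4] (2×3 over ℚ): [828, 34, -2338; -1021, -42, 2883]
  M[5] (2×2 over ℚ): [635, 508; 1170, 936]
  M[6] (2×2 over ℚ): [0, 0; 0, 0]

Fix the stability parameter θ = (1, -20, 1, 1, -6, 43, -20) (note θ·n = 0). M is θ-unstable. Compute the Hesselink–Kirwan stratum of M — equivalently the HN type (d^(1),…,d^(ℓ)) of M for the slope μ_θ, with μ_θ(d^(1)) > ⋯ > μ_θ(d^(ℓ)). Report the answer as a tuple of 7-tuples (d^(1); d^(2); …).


Interval decomposition of M: I[1,5], I[2,2], I[3,3], I[4,4], I[4,6], I[6,6], I[7,7]^2.
HN type (ℓ=6): μ^(1)=43; μ^(2)=1; μ^(3)=-4/3; μ^(4)=-5/2; μ^(5)=-19/2; μ^(6)=-20

((0, 0, 0, 0, 0, 2, 0); (0, 0, 1, 1, 0, 0, 0); (0, 0, 1, 1, 1, 0, 0); (0, 0, 0, 1, 1, 0, 0); (1, 1, 0, 0, 0, 0, 0); (0, 1, 0, 0, 0, 0, 2))


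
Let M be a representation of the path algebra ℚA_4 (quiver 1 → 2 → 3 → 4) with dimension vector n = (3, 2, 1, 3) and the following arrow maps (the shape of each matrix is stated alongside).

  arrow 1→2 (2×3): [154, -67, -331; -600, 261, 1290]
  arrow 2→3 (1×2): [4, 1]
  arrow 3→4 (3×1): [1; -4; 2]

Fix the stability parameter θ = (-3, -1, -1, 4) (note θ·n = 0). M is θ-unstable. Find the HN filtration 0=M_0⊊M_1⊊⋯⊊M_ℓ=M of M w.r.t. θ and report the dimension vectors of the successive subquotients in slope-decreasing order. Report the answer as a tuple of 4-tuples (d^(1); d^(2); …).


Barcode: M ≅ I[1,1], I[1,2], I[1,4], I[4,4]^2. HN layers by μ_θ (3 steps, strictly decreasing):
  μ^(1)=4; μ^(2)=-1; μ^(3)=-3

((0, 0, 0, 3); (0, 2, 1, 0); (3, 0, 0, 0))


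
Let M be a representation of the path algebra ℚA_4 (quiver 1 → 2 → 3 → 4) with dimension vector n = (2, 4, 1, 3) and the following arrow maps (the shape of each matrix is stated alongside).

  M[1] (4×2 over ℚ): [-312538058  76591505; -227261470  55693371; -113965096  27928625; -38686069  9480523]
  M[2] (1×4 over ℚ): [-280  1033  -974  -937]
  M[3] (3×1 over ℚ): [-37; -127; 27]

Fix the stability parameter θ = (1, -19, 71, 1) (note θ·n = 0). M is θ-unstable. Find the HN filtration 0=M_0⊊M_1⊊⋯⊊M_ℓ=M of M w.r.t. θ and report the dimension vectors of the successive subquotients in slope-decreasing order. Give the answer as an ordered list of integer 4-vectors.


Interval decomposition of M: I[1,2], I[1,4], I[2,2]^2, I[4,4]^2.
HN type (ℓ=4): μ^(1)=36; μ^(2)=1; μ^(3)=-9; μ^(4)=-19

((0, 0, 1, 1); (0, 0, 0, 2); (2, 2, 0, 0); (0, 2, 0, 0))


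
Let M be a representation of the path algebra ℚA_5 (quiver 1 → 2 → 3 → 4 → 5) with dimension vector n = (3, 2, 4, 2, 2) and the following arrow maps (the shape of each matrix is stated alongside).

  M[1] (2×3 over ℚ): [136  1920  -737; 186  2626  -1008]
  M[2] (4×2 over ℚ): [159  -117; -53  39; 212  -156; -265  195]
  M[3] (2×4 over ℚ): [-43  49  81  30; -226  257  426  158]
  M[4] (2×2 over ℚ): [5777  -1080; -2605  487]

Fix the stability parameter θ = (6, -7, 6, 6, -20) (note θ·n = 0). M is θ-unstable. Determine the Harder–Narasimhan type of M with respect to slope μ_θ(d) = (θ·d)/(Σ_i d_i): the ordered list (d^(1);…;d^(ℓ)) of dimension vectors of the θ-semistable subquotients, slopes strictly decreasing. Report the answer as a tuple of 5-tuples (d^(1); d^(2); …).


Barcode: M ≅ I[1,1], I[1,2], I[1,5], I[3,3]^2, I[3,5]. HN layers by μ_θ (4 steps, strictly decreasing):
  μ^(1)=6; μ^(2)=-1/2; μ^(3)=-9/5; μ^(4)=-8/3

((1, 0, 2, 0, 0); (1, 1, 0, 0, 0); (1, 1, 1, 1, 1); (0, 0, 1, 1, 1))


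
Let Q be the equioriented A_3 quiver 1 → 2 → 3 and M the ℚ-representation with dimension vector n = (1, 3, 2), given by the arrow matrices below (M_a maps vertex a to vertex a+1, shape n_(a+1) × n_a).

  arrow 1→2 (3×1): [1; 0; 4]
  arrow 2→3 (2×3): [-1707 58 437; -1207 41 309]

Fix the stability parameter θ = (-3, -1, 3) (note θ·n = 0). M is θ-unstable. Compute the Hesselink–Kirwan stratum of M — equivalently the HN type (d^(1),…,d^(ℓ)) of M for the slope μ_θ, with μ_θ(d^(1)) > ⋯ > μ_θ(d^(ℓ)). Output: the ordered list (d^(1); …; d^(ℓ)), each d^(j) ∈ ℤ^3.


Via rank(M_{q-1}∘⋯∘M_p): M ≅ I[1,3], I[2,2], I[2,3].
μ_θ-semistable layers: μ^(1)=3; μ^(2)=-1; μ^(3)=-3

((0, 0, 2); (0, 3, 0); (1, 0, 0))


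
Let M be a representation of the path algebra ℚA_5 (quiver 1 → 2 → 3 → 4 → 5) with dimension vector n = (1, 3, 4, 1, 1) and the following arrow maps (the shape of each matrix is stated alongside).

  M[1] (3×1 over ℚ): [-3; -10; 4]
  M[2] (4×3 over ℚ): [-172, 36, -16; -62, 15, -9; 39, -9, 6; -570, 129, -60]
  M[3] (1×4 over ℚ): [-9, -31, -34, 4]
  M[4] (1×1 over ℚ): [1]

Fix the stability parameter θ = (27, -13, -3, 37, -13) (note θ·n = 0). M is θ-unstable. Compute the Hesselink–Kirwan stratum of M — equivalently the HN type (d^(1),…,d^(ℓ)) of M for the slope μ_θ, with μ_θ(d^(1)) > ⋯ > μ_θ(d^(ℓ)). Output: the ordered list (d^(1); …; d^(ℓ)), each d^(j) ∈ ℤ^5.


Barcode: M ≅ I[1,5], I[2,3]^2, I[3,3]. HN layers by μ_θ (4 steps, strictly decreasing):
  μ^(1)=12; μ^(2)=11/3; μ^(3)=-3; μ^(4)=-13

((0, 0, 0, 1, 1); (1, 1, 1, 0, 0); (0, 0, 3, 0, 0); (0, 2, 0, 0, 0))


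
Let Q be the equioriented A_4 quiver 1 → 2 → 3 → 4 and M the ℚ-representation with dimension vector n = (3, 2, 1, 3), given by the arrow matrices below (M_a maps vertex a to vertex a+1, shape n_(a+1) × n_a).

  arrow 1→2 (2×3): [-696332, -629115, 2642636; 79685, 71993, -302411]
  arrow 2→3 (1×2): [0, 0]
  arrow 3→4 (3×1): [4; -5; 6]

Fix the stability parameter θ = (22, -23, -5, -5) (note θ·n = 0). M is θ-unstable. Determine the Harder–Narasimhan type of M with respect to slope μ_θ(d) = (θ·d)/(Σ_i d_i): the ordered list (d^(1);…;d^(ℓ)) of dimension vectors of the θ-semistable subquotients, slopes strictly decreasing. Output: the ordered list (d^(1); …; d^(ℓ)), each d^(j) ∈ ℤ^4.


Interval decomposition of M: I[1,1], I[1,2]^2, I[3,4], I[4,4]^2.
HN type (ℓ=3): μ^(1)=22; μ^(2)=-1/2; μ^(3)=-5

((1, 0, 0, 0); (2, 2, 0, 0); (0, 0, 1, 3))


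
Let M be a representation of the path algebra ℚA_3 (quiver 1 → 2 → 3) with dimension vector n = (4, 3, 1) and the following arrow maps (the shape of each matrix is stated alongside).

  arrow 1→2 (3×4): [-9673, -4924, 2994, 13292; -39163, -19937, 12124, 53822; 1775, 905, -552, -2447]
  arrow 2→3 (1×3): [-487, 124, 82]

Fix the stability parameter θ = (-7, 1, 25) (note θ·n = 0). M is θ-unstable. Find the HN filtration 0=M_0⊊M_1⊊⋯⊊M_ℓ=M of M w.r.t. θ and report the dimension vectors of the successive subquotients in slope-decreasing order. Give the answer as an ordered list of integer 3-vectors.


Barcode: M ≅ I[1,1], I[1,2]^2, I[1,3]. HN layers by μ_θ (3 steps, strictly decreasing):
  μ^(1)=25; μ^(2)=1; μ^(3)=-7

((0, 0, 1); (0, 3, 0); (4, 0, 0))


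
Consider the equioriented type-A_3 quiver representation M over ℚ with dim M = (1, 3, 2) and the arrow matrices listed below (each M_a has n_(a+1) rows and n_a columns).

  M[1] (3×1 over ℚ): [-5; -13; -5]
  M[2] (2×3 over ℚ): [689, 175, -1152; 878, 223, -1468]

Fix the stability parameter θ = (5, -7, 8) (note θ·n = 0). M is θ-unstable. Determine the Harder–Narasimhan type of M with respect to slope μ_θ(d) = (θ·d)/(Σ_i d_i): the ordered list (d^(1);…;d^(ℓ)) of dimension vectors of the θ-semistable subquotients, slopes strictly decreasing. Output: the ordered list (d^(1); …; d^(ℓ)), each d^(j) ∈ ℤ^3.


Barcode: M ≅ I[1,3], I[2,2], I[2,3]. HN layers by μ_θ (3 steps, strictly decreasing):
  μ^(1)=8; μ^(2)=-1; μ^(3)=-7

((0, 0, 2); (1, 1, 0); (0, 2, 0))


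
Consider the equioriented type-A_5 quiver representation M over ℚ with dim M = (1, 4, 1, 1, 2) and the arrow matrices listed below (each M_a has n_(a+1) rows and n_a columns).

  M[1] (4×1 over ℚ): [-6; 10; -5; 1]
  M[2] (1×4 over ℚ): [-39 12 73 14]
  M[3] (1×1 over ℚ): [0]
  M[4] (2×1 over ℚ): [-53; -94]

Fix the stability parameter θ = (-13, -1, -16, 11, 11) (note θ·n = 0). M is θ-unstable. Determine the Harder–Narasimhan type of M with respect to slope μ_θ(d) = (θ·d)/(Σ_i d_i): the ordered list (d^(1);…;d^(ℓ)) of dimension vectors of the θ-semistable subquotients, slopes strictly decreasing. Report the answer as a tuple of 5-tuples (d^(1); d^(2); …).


Via rank(M_{q-1}∘⋯∘M_p): M ≅ I[1,3], I[2,2]^3, I[4,5], I[5,5].
μ_θ-semistable layers: μ^(1)=11; μ^(2)=-1; μ^(3)=-17/2; μ^(4)=-13

((0, 0, 0, 1, 2); (0, 3, 0, 0, 0); (0, 1, 1, 0, 0); (1, 0, 0, 0, 0))


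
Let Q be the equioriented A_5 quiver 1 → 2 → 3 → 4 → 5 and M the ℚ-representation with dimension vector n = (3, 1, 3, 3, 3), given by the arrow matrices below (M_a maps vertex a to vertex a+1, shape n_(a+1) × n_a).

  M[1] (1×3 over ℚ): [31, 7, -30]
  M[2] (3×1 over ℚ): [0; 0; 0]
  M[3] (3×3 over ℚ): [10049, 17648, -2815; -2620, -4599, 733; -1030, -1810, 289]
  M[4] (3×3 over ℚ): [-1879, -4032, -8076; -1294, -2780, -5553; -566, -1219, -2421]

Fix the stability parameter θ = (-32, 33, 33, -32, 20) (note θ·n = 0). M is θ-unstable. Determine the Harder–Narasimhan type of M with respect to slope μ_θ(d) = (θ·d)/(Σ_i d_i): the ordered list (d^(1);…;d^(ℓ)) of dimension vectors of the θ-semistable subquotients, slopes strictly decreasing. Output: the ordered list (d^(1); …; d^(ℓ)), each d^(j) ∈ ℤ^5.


Via rank(M_{q-1}∘⋯∘M_p): M ≅ I[1,1]^2, I[1,2], I[3,5]^3.
μ_θ-semistable layers: μ^(1)=33; μ^(2)=20; μ^(3)=1/2; μ^(4)=-32

((0, 1, 0, 0, 0); (0, 0, 0, 0, 3); (0, 0, 3, 3, 0); (3, 0, 0, 0, 0))


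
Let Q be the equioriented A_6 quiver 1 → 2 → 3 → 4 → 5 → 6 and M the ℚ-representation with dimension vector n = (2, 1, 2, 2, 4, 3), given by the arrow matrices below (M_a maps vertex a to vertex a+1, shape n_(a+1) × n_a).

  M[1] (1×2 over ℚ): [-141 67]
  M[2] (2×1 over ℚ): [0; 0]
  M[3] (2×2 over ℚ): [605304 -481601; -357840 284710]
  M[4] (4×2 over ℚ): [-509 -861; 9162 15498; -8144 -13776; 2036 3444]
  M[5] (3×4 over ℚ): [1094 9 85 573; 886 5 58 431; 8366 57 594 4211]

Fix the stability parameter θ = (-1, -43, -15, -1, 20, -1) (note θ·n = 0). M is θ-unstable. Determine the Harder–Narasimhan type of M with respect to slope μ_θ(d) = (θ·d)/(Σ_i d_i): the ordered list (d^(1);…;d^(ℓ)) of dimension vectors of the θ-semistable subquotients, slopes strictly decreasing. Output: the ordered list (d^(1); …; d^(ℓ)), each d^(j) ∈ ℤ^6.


Via rank(M_{q-1}∘⋯∘M_p): M ≅ I[1,1], I[1,2], I[3,3], I[3,5], I[4,4], I[5,6]^3.
μ_θ-semistable layers: μ^(1)=20; μ^(2)=19/2; μ^(3)=-1; μ^(4)=-15; μ^(5)=-22

((0, 0, 0, 0, 1, 0); (0, 0, 0, 0, 3, 3); (1, 0, 0, 2, 0, 0); (0, 0, 2, 0, 0, 0); (1, 1, 0, 0, 0, 0))


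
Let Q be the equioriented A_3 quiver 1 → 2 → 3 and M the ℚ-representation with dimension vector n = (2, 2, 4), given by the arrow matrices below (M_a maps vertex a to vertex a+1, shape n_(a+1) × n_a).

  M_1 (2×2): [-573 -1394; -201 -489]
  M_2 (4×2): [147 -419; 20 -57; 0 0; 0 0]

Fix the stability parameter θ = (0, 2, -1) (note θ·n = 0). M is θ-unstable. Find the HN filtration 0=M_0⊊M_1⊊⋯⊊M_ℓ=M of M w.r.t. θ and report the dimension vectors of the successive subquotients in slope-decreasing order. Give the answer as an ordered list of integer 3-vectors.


Via rank(M_{q-1}∘⋯∘M_p): M ≅ I[1,3]^2, I[3,3]^2.
μ_θ-semistable layers: μ^(1)=1/2; μ^(2)=0; μ^(3)=-1

((0, 2, 2); (2, 0, 0); (0, 0, 2))


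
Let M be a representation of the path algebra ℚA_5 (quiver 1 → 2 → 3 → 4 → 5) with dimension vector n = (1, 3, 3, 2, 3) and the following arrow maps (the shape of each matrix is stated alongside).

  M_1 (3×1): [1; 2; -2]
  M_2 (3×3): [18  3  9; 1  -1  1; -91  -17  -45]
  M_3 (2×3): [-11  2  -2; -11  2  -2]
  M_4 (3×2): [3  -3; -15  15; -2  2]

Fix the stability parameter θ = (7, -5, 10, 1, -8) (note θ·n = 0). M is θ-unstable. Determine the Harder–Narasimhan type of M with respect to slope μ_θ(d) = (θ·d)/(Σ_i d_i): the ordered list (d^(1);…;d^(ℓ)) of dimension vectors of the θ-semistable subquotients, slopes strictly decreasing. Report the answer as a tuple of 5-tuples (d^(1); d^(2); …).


Barcode: M ≅ I[1,4], I[2,3]^2, I[4,5], I[5,5]^2. HN layers by μ_θ (6 steps, strictly decreasing):
  μ^(1)=10; μ^(2)=11/2; μ^(3)=1; μ^(4)=-7/2; μ^(5)=-5; μ^(6)=-8

((0, 0, 2, 0, 0); (0, 0, 1, 1, 0); (1, 1, 0, 0, 0); (0, 0, 0, 1, 1); (0, 2, 0, 0, 0); (0, 0, 0, 0, 2))
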